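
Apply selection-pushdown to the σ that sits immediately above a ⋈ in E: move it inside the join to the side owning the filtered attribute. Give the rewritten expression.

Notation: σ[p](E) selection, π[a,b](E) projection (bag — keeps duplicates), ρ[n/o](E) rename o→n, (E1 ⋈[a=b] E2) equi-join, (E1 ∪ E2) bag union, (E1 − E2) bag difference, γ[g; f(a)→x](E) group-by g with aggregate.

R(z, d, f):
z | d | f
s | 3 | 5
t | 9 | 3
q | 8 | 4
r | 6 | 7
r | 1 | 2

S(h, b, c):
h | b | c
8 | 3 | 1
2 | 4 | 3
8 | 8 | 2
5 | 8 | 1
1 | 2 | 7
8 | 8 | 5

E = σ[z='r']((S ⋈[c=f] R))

σ filters on z, owned by the right side.
E' = (S ⋈[c=f] σ[z='r'](R))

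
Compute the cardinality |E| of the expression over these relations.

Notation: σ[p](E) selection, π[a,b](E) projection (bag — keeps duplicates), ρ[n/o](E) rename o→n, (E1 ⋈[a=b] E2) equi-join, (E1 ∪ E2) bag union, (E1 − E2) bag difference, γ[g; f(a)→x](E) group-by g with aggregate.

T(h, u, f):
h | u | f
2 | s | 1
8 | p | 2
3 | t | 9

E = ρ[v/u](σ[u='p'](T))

Row counts bottom-up:
  T → 3
  σ[u='p'](T) → 1
  ρ[v/u](σ[u='p'](T)) → 1

|E| = 1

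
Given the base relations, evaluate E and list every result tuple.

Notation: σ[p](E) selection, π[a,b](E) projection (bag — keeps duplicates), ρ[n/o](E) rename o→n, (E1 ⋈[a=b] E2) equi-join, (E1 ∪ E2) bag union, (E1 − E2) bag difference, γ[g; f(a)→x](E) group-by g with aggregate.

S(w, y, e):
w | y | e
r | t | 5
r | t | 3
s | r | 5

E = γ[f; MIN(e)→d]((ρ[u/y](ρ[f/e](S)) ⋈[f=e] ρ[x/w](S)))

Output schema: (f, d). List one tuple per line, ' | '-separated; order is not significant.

Subexpression sizes:
  S → 3
  ρ[f/e](S) → 3
  ρ[u/y](ρ[f/e](S)) → 3
  S → 3
  ρ[x/w](S) → 3
  (ρ[u/y](ρ[f/e](S)) ⋈[f=e] ρ[x/w](S)) → 5
  γ[f; MIN(e)→d]((ρ[u/y](ρ[f/e](S)) ⋈[f=e] ρ[x/w](S))) → 2

== RESULT ==
f | d
3 | 3
5 | 5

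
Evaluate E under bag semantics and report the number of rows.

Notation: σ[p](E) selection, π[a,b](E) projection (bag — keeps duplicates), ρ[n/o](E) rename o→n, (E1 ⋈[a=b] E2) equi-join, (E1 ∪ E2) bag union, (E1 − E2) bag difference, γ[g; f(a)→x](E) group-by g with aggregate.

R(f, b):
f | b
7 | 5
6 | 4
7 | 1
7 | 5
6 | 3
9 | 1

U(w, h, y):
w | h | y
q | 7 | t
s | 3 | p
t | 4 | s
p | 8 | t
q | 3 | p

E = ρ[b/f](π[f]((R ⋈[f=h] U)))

Subexpression sizes:
  R → 6
  U → 5
  (R ⋈[f=h] U) → 3
  π[f]((R ⋈[f=h] U)) → 3
  ρ[b/f](π[f]((R ⋈[f=h] U))) → 3

|E| = 3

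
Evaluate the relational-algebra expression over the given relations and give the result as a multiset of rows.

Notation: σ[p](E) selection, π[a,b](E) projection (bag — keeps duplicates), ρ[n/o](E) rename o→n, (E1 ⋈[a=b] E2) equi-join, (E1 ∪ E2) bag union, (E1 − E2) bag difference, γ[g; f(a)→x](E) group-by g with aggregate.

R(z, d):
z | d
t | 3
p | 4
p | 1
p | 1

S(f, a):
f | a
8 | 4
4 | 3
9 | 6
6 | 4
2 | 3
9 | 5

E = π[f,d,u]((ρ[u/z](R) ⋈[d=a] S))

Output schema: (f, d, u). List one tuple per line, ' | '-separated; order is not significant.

Subexpression sizes:
  R → 4
  ρ[u/z](R) → 4
  S → 6
  (ρ[u/z](R) ⋈[d=a] S) → 4
  π[f,d,u]((ρ[u/z](R) ⋈[d=a] S)) → 4

== RESULT ==
f | d | u
2 | 3 | t
4 | 3 | t
6 | 4 | p
8 | 4 | p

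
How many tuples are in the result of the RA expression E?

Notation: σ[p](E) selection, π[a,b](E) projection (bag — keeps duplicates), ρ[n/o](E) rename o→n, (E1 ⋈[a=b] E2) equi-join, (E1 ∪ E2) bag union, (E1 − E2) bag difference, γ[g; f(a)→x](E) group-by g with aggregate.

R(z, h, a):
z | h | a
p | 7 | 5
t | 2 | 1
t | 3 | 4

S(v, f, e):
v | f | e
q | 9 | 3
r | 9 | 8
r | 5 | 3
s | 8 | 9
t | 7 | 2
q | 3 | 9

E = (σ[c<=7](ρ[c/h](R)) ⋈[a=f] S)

Stepwise |·|:
  R → 3
  ρ[c/h](R) → 3
  σ[c<=7](ρ[c/h](R)) → 3
  S → 6
  (σ[c<=7](ρ[c/h](R)) ⋈[a=f] S) → 1

|E| = 1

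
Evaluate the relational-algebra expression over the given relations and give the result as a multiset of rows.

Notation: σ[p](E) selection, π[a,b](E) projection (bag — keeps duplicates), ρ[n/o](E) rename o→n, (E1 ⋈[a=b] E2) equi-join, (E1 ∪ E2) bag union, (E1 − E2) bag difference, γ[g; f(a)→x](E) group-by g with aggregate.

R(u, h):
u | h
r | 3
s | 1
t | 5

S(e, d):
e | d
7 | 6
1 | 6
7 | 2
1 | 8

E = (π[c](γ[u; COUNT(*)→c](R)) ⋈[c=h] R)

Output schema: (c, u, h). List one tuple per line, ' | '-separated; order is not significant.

Per-node cardinality:
  R → 3
  γ[u; COUNT(*)→c](R) → 3
  π[c](γ[u; COUNT(*)→c](R)) → 3
  R → 3
  (π[c](γ[u; COUNT(*)→c](R)) ⋈[c=h] R) → 3

== RESULT ==
c | u | h
1 | s | 1
1 | s | 1
1 | s | 1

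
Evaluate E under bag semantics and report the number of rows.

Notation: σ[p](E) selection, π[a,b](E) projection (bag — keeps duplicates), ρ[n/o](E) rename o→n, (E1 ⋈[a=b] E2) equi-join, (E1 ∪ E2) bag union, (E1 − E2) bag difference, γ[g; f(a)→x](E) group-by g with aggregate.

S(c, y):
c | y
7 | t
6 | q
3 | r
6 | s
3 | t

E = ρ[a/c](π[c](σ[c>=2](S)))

Per-node cardinality:
  S → 5
  σ[c>=2](S) → 5
  π[c](σ[c>=2](S)) → 5
  ρ[a/c](π[c](σ[c>=2](S))) → 5

|E| = 5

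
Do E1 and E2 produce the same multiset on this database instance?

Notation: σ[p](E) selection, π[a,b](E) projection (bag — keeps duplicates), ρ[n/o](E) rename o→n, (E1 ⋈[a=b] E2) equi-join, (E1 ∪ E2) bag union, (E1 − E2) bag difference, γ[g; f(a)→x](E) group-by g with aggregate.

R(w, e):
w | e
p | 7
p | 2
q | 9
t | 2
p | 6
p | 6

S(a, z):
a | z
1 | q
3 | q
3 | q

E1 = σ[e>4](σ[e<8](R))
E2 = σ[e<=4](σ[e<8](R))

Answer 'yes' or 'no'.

E1 stepwise |·|:
  R → 6
  σ[e<8](R) → 5
  σ[e>4](σ[e<8](R)) → 3
E2 stepwise |·|:
  R → 6
  σ[e<8](R) → 5
  σ[e<=4](σ[e<8](R)) → 2

E1 result:
w | e
p | 6
p | 6
p | 7
E2 result:
w | e
p | 2
t | 2
Witness: ('p', 6) appears 2× in E1 but 0× in E2.

no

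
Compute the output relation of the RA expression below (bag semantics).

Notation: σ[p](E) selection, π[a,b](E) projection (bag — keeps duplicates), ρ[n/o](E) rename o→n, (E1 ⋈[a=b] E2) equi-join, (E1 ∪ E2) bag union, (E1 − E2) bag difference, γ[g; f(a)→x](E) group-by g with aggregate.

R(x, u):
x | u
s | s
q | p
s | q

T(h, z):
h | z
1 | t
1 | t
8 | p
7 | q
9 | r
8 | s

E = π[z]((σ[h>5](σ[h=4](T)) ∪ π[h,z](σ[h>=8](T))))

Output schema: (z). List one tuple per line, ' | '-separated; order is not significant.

Stepwise |·|:
  T → 6
  σ[h=4](T) → 0
  σ[h>5](σ[h=4](T)) → 0
  T → 6
  σ[h>=8](T) → 3
  π[h,z](σ[h>=8](T)) → 3
  (σ[h>5](σ[h=4](T)) ∪ π[h,z](σ[h>=8](T))) → 3
  π[z]((σ[h>5](σ[h=4](T)) ∪ π[h,z](σ[h>=8](T)))) → 3

== RESULT ==
z
p
r
s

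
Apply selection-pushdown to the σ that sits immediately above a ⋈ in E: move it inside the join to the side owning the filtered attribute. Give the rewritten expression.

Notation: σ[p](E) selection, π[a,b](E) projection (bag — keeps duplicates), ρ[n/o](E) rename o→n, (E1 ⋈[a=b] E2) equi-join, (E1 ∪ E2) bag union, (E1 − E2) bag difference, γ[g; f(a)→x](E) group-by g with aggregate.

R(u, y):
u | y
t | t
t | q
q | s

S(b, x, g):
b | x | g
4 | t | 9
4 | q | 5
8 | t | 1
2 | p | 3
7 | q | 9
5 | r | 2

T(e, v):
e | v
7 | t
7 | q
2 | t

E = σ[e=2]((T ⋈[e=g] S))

σ filters on e, owned by the left side.
E' = (σ[e=2](T) ⋈[e=g] S)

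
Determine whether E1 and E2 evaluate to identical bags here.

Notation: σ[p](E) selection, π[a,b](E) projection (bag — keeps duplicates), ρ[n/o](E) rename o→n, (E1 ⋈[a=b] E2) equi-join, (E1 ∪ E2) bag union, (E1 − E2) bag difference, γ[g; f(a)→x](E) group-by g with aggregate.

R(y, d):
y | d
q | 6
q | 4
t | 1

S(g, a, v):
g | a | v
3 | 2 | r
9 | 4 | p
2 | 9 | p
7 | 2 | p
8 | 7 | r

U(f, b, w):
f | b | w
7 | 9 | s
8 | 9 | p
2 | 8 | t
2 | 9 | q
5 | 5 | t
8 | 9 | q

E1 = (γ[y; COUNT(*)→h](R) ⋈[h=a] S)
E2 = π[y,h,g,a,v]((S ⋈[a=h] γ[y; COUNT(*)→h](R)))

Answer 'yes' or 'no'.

E1 subexpression sizes:
  R → 3
  γ[y; COUNT(*)→h](R) → 2
  S → 5
  (γ[y; COUNT(*)→h](R) ⋈[h=a] S) → 2
E2 subexpression sizes:
  S → 5
  R → 3
  γ[y; COUNT(*)→h](R) → 2
  (S ⋈[a=h] γ[y; COUNT(*)→h](R)) → 2
  π[y,h,g,a,v]((S ⋈[a=h] γ[y; COUNT(*)→h](R))) → 2

E1 and E2 produce the same multiset:
y | h | g | a | v
q | 2 | 3 | 2 | r
q | 2 | 7 | 2 | p

yes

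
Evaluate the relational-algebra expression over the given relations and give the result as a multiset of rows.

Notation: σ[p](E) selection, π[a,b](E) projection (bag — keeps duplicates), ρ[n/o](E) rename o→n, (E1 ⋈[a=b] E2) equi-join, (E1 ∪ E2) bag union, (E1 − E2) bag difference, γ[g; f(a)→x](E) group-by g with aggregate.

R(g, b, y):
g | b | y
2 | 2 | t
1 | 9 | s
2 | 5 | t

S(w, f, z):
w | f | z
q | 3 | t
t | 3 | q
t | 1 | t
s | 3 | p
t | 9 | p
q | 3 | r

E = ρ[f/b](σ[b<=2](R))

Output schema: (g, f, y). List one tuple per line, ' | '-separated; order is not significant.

Subexpression sizes:
  R → 3
  σ[b<=2](R) → 1
  ρ[f/b](σ[b<=2](R)) → 1

== RESULT ==
g | f | y
2 | 2 | t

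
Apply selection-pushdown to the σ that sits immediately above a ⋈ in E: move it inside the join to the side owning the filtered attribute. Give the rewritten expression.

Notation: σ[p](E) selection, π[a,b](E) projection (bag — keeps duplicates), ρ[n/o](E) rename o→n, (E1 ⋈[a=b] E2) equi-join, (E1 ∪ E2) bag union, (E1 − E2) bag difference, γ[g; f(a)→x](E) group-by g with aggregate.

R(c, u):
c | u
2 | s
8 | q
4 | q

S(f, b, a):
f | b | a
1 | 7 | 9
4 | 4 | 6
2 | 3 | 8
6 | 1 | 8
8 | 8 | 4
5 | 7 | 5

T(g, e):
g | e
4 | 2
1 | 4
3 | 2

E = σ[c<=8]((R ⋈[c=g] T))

σ filters on c, owned by the left side.
E' = (σ[c<=8](R) ⋈[c=g] T)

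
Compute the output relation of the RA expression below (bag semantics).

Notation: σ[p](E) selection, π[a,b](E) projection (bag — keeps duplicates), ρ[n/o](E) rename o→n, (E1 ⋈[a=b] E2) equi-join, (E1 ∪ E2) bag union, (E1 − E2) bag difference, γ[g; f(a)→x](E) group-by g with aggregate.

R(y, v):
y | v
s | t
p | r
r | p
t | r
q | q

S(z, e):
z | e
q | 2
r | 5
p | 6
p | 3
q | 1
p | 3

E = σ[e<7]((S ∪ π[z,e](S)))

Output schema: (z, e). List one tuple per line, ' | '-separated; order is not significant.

Stepwise |·|:
  S → 6
  S → 6
  π[z,e](S) → 6
  (S ∪ π[z,e](S)) → 12
  σ[e<7]((S ∪ π[z,e](S))) → 12

== RESULT ==
z | e
p | 3
p | 3
p | 3
p | 3
p | 6
p | 6
q | 1
q | 1
q | 2
q | 2
r | 5
r | 5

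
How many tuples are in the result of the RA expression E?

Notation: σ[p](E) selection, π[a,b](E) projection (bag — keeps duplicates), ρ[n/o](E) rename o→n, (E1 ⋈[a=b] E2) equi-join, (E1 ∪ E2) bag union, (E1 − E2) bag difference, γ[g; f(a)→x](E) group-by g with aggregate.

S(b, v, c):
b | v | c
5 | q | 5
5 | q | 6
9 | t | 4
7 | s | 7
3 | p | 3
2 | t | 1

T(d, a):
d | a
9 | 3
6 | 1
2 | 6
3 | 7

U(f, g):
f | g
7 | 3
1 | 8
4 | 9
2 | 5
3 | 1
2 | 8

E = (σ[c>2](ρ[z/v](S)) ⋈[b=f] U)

Subexpression sizes:
  S → 6
  ρ[z/v](S) → 6
  σ[c>2](ρ[z/v](S)) → 5
  U → 6
  (σ[c>2](ρ[z/v](S)) ⋈[b=f] U) → 2

|E| = 2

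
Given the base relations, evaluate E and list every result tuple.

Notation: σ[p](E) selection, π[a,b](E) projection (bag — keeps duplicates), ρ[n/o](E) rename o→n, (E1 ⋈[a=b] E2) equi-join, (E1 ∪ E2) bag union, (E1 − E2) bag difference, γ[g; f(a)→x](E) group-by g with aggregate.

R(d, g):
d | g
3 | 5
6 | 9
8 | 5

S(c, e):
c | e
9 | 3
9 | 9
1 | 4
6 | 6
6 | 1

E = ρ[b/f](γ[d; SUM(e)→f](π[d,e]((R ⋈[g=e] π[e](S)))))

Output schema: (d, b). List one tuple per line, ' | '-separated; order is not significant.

Subexpression sizes:
  R → 3
  S → 5
  π[e](S) → 5
  (R ⋈[g=e] π[e](S)) → 1
  π[d,e]((R ⋈[g=e] π[e](S))) → 1
  γ[d; SUM(e)→f](π[d,e]((R ⋈[g=e] π[e](S)))) → 1
  ρ[b/f](γ[d; SUM(e)→f](π[d,e]((R ⋈[g=e] π[e](S))))) → 1

== RESULT ==
d | b
6 | 9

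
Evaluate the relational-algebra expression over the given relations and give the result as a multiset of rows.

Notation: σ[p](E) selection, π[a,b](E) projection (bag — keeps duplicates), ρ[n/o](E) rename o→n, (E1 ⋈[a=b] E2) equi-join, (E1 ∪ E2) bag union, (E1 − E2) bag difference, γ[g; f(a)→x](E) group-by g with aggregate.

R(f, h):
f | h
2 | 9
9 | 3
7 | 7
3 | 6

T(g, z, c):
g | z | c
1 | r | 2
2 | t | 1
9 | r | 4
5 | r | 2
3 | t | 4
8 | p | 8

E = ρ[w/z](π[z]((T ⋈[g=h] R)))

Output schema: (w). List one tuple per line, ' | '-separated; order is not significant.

Row counts bottom-up:
  T → 6
  R → 4
  (T ⋈[g=h] R) → 2
  π[z]((T ⋈[g=h] R)) → 2
  ρ[w/z](π[z]((T ⋈[g=h] R))) → 2

== RESULT ==
w
r
t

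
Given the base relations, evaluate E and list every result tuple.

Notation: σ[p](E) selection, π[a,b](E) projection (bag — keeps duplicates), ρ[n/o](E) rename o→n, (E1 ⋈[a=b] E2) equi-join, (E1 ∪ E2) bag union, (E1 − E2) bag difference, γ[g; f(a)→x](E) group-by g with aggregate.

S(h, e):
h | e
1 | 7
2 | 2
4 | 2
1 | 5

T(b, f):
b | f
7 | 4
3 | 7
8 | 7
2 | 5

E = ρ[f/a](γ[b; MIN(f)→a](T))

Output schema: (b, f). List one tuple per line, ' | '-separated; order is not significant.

Stepwise |·|:
  T → 4
  γ[b; MIN(f)→a](T) → 4
  ρ[f/a](γ[b; MIN(f)→a](T)) → 4

== RESULT ==
b | f
2 | 5
3 | 7
7 | 4
8 | 7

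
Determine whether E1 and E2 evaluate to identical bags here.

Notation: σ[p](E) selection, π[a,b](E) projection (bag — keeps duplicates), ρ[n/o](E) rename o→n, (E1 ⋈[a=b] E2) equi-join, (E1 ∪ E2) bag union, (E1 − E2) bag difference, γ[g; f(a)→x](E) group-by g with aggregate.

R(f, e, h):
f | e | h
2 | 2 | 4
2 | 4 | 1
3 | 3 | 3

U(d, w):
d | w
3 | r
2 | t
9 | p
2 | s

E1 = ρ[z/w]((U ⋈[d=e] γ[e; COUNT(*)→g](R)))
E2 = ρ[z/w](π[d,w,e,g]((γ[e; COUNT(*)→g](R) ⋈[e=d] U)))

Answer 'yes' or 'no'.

E1 subexpression sizes:
  U → 4
  R → 3
  γ[e; COUNT(*)→g](R) → 3
  (U ⋈[d=e] γ[e; COUNT(*)→g](R)) → 3
  ρ[z/w]((U ⋈[d=e] γ[e; COUNT(*)→g](R))) → 3
E2 subexpression sizes:
  R → 3
  γ[e; COUNT(*)→g](R) → 3
  U → 4
  (γ[e; COUNT(*)→g](R) ⋈[e=d] U) → 3
  π[d,w,e,g]((γ[e; COUNT(*)→g](R) ⋈[e=d] U)) → 3
  ρ[z/w](π[d,w,e,g]((γ[e; COUNT(*)→g](R) ⋈[e=d] U))) → 3

E1 and E2 produce the same multiset:
d | z | e | g
2 | s | 2 | 1
2 | t | 2 | 1
3 | r | 3 | 1

yes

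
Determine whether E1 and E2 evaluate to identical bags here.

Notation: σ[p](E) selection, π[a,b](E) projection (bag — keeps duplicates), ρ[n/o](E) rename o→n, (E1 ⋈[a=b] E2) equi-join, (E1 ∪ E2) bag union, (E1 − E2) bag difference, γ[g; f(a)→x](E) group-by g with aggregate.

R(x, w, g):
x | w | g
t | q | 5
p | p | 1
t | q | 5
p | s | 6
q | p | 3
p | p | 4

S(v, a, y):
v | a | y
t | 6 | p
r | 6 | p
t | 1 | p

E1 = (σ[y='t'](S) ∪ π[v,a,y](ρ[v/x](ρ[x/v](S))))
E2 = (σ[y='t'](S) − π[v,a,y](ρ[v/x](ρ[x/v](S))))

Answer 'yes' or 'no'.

E1 per-node cardinality:
  S → 3
  σ[y='t'](S) → 0
  S → 3
  ρ[x/v](S) → 3
  ρ[v/x](ρ[x/v](S)) → 3
  π[v,a,y](ρ[v/x](ρ[x/v](S))) → 3
  (σ[y='t'](S) ∪ π[v,a,y](ρ[v/x](ρ[x/v](S)))) → 3
E2 per-node cardinality:
  S → 3
  σ[y='t'](S) → 0
  S → 3
  ρ[x/v](S) → 3
  ρ[v/x](ρ[x/v](S)) → 3
  π[v,a,y](ρ[v/x](ρ[x/v](S))) → 3
  (σ[y='t'](S) − π[v,a,y](ρ[v/x](ρ[x/v](S)))) → 0

E1 result:
v | a | y
r | 6 | p
t | 1 | p
t | 6 | p
E2 result:
v | a | y
(0 rows)
Witness: ('t', 6, 'p') appears 1× in E1 but 0× in E2.

no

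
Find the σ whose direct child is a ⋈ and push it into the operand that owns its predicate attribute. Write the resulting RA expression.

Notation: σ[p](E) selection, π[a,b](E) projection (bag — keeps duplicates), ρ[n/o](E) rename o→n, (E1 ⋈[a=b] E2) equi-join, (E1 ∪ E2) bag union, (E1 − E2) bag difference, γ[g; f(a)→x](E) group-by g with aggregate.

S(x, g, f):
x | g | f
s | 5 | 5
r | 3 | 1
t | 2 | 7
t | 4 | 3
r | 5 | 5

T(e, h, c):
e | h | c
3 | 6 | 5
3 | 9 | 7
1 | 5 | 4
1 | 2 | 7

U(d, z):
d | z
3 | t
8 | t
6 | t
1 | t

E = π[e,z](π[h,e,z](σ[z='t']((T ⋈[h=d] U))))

σ filters on z, owned by the right side.
E' = π[e,z](π[h,e,z]((T ⋈[h=d] σ[z='t'](U))))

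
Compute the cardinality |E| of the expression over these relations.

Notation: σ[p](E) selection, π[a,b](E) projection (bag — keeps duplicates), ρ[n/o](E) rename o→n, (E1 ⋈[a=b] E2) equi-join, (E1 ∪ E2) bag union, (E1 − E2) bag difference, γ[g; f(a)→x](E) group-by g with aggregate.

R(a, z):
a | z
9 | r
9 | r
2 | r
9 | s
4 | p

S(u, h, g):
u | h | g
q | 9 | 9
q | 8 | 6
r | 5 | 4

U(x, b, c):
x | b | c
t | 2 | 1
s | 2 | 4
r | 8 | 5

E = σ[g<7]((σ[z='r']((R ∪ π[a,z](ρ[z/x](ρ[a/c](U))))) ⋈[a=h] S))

Subexpression sizes:
  R → 5
  U → 3
  ρ[a/c](U) → 3
  ρ[z/x](ρ[a/c](U)) → 3
  π[a,z](ρ[z/x](ρ[a/c](U))) → 3
  (R ∪ π[a,z](ρ[z/x](ρ[a/c](U)))) → 8
  σ[z='r']((R ∪ π[a,z](ρ[z/x](ρ[a/c](U))))) → 4
  S → 3
  (σ[z='r']((R ∪ π[a,z](ρ[z/x](ρ[a/c](U))))) ⋈[a=h] S) → 3
  σ[g<7]((σ[z='r']((R ∪ π[a,z](ρ[z/x](ρ[a/c](U))))) ⋈[a=h] S)) → 1

|E| = 1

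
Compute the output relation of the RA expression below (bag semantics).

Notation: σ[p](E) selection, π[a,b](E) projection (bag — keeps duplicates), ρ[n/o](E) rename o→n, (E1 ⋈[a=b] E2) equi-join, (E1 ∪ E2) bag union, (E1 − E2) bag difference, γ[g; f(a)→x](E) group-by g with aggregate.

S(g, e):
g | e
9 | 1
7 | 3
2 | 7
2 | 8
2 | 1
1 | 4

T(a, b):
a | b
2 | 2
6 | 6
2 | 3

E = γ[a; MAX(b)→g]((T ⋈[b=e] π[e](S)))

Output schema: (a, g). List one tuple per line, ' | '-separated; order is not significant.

Subexpression sizes:
  T → 3
  S → 6
  π[e](S) → 6
  (T ⋈[b=e] π[e](S)) → 1
  γ[a; MAX(b)→g]((T ⋈[b=e] π[e](S))) → 1

== RESULT ==
a | g
2 | 3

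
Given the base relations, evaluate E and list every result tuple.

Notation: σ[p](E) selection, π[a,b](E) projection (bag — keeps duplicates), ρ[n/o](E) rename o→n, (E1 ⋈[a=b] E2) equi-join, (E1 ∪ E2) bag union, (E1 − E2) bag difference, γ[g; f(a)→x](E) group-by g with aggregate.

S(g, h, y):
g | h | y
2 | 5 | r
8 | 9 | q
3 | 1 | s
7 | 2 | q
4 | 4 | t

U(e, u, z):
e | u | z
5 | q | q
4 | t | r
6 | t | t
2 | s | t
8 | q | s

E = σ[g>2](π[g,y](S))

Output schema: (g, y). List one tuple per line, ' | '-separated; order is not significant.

Subexpression sizes:
  S → 5
  π[g,y](S) → 5
  σ[g>2](π[g,y](S)) → 4

== RESULT ==
g | y
3 | s
4 | t
7 | q
8 | q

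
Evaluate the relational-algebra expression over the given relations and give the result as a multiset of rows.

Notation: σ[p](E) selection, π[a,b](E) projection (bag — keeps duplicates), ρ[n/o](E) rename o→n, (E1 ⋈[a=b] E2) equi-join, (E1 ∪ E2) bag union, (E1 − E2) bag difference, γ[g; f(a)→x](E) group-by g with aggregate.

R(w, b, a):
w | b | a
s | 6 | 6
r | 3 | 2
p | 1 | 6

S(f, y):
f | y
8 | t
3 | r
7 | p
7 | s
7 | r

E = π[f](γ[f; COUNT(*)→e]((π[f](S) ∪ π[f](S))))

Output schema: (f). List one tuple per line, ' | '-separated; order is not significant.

Row counts bottom-up:
  S → 5
  π[f](S) → 5
  S → 5
  π[f](S) → 5
  (π[f](S) ∪ π[f](S)) → 10
  γ[f; COUNT(*)→e]((π[f](S) ∪ π[f](S))) → 3
  π[f](γ[f; COUNT(*)→e]((π[f](S) ∪ π[f](S)))) → 3

== RESULT ==
f
3
7
8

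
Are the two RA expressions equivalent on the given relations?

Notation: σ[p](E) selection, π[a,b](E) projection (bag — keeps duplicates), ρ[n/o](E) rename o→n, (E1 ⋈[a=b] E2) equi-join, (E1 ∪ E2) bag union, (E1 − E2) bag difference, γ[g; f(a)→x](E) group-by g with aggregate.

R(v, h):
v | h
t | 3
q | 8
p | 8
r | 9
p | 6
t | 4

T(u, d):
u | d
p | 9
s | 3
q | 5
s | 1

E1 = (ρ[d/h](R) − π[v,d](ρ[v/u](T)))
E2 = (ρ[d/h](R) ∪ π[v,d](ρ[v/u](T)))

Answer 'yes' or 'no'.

E1 row counts bottom-up:
  R → 6
  ρ[d/h](R) → 6
  T → 4
  ρ[v/u](T) → 4
  π[v,d](ρ[v/u](T)) → 4
  (ρ[d/h](R) − π[v,d](ρ[v/u](T))) → 6
E2 row counts bottom-up:
  R → 6
  ρ[d/h](R) → 6
  T → 4
  ρ[v/u](T) → 4
  π[v,d](ρ[v/u](T)) → 4
  (ρ[d/h](R) ∪ π[v,d](ρ[v/u](T))) → 10

E1 result:
v | d
p | 6
p | 8
q | 8
r | 9
t | 3
t | 4
E2 result:
v | d
p | 6
p | 8
p | 9
q | 5
q | 8
r | 9
s | 1
s | 3
t | 3
t | 4
Witness: ('p', 9) appears 0× in E1 but 1× in E2.

no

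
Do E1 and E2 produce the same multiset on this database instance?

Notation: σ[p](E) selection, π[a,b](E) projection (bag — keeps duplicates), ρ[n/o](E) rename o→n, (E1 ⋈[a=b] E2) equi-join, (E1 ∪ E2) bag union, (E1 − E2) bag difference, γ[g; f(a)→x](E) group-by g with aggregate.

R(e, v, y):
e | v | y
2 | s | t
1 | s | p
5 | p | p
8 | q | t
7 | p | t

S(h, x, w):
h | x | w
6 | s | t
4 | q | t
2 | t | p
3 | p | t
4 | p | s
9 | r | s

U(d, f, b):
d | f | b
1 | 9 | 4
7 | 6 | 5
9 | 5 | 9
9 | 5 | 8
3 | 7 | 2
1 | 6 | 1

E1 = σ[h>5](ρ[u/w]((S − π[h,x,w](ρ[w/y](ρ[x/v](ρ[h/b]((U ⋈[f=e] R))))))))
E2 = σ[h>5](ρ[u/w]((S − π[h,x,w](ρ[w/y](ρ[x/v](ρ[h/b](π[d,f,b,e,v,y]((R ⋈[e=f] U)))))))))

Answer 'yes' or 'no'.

E1 stepwise |·|:
  S → 6
  U → 6
  R → 5
  (U ⋈[f=e] R) → 3
  ρ[h/b]((U ⋈[f=e] R)) → 3
  ρ[x/v](ρ[h/b]((U ⋈[f=e] R))) → 3
  ρ[w/y](ρ[x/v](ρ[h/b]((U ⋈[f=e] R)))) → 3
  π[h,x,w](ρ[w/y](ρ[x/v](ρ[h/b]((U ⋈[f=e] R))))) → 3
  (S − π[h,x,w](ρ[w/y](ρ[x/v](ρ[h/b]((U ⋈[f=e] R)))))) → 6
  ρ[u/w]((S − π[h,x,w](ρ[w/y](ρ[x/v](ρ[h/b]((U ⋈[f=e] R))))))) → 6
  σ[h>5](ρ[u/w]((S − π[h,x,w](ρ[w/y](ρ[x/v](ρ[h/b]((U ⋈[f=e] R)))))))) → 2
E2 stepwise |·|:
  S → 6
  R → 5
  U → 6
  (R ⋈[e=f] U) → 3
  π[d,f,b,e,v,y]((R ⋈[e=f] U)) → 3
  ρ[h/b](π[d,f,b,e,v,y]((R ⋈[e=f] U))) → 3
  ρ[x/v](ρ[h/b](π[d,f,b,e,v,y]((R ⋈[e=f] U)))) → 3
  ρ[w/y](ρ[x/v](ρ[h/b](π[d,f,b,e,v,y]((R ⋈[e=f] U))))) → 3
  π[h,x,w](ρ[w/y](ρ[x/v](ρ[h/b](π[d,f,b,e,v,y]((R ⋈[e=f] U)))))) → 3
  (S − π[h,x,w](ρ[w/y](ρ[x/v](ρ[h/b](π[d,f,b,e,v,y]((R ⋈[e=f] U))))))) → 6
  ρ[u/w]((S − π[h,x,w](ρ[w/y](ρ[x/v](ρ[h/b](π[d,f,b,e,v,y]((R ⋈[e=f] U)))))))) → 6
  σ[h>5](ρ[u/w]((S − π[h,x,w](ρ[w/y](ρ[x/v](ρ[h/b](π[d,f,b,e,v,y]((R ⋈[e=f] U))))))))) → 2

E1 and E2 produce the same multiset:
h | x | u
6 | s | t
9 | r | s

yes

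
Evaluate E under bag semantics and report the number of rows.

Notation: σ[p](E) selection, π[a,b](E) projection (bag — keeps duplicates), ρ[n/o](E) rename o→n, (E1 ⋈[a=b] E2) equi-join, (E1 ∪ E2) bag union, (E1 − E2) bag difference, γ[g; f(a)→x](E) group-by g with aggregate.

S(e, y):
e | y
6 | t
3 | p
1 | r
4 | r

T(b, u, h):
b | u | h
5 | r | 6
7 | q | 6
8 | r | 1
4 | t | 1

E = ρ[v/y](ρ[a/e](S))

Subexpression sizes:
  S → 4
  ρ[a/e](S) → 4
  ρ[v/y](ρ[a/e](S)) → 4

|E| = 4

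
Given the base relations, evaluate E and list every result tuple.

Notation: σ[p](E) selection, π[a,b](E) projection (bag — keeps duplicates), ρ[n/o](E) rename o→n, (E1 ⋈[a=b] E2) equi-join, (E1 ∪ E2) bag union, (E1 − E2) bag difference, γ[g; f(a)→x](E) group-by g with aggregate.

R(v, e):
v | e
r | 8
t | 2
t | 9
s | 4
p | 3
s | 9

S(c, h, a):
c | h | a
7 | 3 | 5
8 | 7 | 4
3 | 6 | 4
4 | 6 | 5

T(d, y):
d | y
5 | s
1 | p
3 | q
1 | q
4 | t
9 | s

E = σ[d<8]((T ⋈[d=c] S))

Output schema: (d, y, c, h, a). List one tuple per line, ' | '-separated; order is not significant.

Subexpression sizes:
  T → 6
  S → 4
  (T ⋈[d=c] S) → 2
  σ[d<8]((T ⋈[d=c] S)) → 2

== RESULT ==
d | y | c | h | a
3 | q | 3 | 6 | 4
4 | t | 4 | 6 | 5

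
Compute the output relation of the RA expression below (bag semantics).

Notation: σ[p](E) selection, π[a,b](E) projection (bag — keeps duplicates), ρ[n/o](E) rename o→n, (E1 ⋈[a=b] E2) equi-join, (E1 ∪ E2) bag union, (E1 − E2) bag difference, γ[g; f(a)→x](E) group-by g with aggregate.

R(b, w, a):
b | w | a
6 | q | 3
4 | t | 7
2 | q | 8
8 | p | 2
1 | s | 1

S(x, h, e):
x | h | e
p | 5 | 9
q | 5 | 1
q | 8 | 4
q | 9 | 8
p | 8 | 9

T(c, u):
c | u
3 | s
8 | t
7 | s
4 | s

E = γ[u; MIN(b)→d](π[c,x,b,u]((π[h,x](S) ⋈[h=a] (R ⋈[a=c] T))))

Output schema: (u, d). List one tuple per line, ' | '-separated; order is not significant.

Row counts bottom-up:
  S → 5
  π[h,x](S) → 5
  R → 5
  T → 4
  (R ⋈[a=c] T) → 3
  (π[h,x](S) ⋈[h=a] (R ⋈[a=c] T)) → 2
  π[c,x,b,u]((π[h,x](S) ⋈[h=a] (R ⋈[a=c] T))) → 2
  γ[u; MIN(b)→d](π[c,x,b,u]((π[h,x](S) ⋈[h=a] (R ⋈[a=c] T)))) → 1

== RESULT ==
u | d
t | 2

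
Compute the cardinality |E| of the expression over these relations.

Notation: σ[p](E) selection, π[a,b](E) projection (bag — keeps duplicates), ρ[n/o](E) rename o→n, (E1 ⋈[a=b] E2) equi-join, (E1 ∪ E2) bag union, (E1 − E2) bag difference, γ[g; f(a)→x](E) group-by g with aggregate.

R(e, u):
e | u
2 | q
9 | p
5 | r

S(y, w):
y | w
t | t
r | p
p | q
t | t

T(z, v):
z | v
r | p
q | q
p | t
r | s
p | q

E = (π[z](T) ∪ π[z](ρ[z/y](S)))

Row counts bottom-up:
  T → 5
  π[z](T) → 5
  S → 4
  ρ[z/y](S) → 4
  π[z](ρ[z/y](S)) → 4
  (π[z](T) ∪ π[z](ρ[z/y](S))) → 9

|E| = 9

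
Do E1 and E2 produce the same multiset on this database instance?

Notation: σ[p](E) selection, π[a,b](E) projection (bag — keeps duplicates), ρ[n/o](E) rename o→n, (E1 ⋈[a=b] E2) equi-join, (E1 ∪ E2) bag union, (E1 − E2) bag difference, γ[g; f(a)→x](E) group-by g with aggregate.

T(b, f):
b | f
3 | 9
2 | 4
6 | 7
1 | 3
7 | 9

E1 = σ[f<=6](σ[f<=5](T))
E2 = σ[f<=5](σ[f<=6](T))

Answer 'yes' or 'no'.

E1 row counts bottom-up:
  T → 5
  σ[f<=5](T) → 2
  σ[f<=6](σ[f<=5](T)) → 2
E2 row counts bottom-up:
  T → 5
  σ[f<=6](T) → 2
  σ[f<=5](σ[f<=6](T)) → 2

E1 and E2 produce the same multiset:
b | f
1 | 3
2 | 4

yes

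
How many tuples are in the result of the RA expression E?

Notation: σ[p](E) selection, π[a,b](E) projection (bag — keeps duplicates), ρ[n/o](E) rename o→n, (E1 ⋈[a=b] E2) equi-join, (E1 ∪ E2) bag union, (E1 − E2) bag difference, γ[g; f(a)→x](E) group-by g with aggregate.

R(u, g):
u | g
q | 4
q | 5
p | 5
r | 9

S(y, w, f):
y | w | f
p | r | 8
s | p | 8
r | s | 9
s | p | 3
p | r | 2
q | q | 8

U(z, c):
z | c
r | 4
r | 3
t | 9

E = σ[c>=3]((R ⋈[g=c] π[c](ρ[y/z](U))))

Per-node cardinality:
  R → 4
  U → 3
  ρ[y/z](U) → 3
  π[c](ρ[y/z](U)) → 3
  (R ⋈[g=c] π[c](ρ[y/z](U))) → 2
  σ[c>=3]((R ⋈[g=c] π[c](ρ[y/z](U)))) → 2

|E| = 2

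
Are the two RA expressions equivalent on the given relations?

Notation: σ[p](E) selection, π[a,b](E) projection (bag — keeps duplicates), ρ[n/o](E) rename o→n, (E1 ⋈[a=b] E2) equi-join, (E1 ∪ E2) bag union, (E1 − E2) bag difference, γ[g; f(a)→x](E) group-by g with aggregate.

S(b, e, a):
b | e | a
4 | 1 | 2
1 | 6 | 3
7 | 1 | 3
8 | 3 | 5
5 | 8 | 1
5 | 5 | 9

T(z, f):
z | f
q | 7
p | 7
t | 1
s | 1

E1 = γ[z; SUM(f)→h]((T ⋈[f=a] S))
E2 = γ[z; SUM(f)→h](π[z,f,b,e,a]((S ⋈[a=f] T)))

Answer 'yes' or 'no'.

E1 subexpression sizes:
  T → 4
  S → 6
  (T ⋈[f=a] S) → 2
  γ[z; SUM(f)→h]((T ⋈[f=a] S)) → 2
E2 subexpression sizes:
  S → 6
  T → 4
  (S ⋈[a=f] T) → 2
  π[z,f,b,e,a]((S ⋈[a=f] T)) → 2
  γ[z; SUM(f)→h](π[z,f,b,e,a]((S ⋈[a=f] T))) → 2

E1 and E2 produce the same multiset:
z | h
s | 1
t | 1

yes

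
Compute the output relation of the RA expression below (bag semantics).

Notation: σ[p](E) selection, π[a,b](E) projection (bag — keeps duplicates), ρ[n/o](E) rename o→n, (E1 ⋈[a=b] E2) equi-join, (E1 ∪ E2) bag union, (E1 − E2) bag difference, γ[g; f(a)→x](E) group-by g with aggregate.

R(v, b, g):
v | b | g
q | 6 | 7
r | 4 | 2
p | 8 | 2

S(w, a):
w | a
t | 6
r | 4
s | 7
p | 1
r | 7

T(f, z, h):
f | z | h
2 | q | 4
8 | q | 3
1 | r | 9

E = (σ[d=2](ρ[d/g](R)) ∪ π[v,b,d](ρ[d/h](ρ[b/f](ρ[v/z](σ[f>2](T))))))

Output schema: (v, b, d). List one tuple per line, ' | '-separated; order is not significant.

Stepwise |·|:
  R → 3
  ρ[d/g](R) → 3
  σ[d=2](ρ[d/g](R)) → 2
  T → 3
  σ[f>2](T) → 1
  ρ[v/z](σ[f>2](T)) → 1
  ρ[b/f](ρ[v/z](σ[f>2](T))) → 1
  ρ[d/h](ρ[b/f](ρ[v/z](σ[f>2](T)))) → 1
  π[v,b,d](ρ[d/h](ρ[b/f](ρ[v/z](σ[f>2](T))))) → 1
  (σ[d=2](ρ[d/g](R)) ∪ π[v,b,d](ρ[d/h](ρ[b/f](ρ[v/z](σ[f>2](T)))))) → 3

== RESULT ==
v | b | d
p | 8 | 2
q | 8 | 3
r | 4 | 2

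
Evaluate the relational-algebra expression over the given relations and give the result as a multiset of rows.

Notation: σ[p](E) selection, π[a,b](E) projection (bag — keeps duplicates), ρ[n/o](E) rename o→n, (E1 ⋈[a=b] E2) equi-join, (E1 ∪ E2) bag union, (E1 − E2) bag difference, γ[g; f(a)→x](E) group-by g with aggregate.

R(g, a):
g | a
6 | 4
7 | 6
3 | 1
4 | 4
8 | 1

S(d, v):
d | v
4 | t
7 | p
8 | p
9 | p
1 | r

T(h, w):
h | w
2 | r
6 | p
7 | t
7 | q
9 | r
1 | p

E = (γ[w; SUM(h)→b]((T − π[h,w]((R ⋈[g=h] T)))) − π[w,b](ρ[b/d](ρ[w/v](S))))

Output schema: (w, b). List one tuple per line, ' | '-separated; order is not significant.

Per-node cardinality:
  T → 6
  R → 5
  T → 6
  (R ⋈[g=h] T) → 3
  π[h,w]((R ⋈[g=h] T)) → 3
  (T − π[h,w]((R ⋈[g=h] T))) → 3
  γ[w; SUM(h)→b]((T − π[h,w]((R ⋈[g=h] T)))) → 2
  S → 5
  ρ[w/v](S) → 5
  ρ[b/d](ρ[w/v](S)) → 5
  π[w,b](ρ[b/d](ρ[w/v](S))) → 5
  (γ[w; SUM(h)→b]((T − π[h,w]((R ⋈[g=h] T)))) − π[w,b](ρ[b/d](ρ[w/v](S)))) → 2

== RESULT ==
w | b
p | 1
r | 11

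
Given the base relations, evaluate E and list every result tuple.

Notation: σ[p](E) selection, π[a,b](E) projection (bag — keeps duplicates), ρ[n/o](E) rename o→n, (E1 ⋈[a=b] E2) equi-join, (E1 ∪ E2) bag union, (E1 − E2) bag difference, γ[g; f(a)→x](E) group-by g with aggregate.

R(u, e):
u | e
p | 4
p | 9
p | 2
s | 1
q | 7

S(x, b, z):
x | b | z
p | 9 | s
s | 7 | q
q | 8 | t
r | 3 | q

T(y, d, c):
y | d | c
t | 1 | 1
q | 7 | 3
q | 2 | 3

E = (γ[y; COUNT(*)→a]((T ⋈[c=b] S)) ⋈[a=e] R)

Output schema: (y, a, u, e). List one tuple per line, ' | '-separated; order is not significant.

Row counts bottom-up:
  T → 3
  S → 4
  (T ⋈[c=b] S) → 2
  γ[y; COUNT(*)→a]((T ⋈[c=b] S)) → 1
  R → 5
  (γ[y; COUNT(*)→a]((T ⋈[c=b] S)) ⋈[a=e] R) → 1

== RESULT ==
y | a | u | e
q | 2 | p | 2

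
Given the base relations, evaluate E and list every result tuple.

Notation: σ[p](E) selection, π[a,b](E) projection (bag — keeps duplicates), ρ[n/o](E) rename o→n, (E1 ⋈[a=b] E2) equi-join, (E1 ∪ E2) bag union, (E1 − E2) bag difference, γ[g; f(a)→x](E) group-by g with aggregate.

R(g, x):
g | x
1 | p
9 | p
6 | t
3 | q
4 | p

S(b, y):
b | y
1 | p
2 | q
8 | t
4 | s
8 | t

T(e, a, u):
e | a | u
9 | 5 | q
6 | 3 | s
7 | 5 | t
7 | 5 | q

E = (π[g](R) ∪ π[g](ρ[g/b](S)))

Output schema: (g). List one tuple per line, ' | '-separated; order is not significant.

Per-node cardinality:
  R → 5
  π[g](R) → 5
  S → 5
  ρ[g/b](S) → 5
  π[g](ρ[g/b](S)) → 5
  (π[g](R) ∪ π[g](ρ[g/b](S))) → 10

== RESULT ==
g
1
1
2
3
4
4
6
8
8
9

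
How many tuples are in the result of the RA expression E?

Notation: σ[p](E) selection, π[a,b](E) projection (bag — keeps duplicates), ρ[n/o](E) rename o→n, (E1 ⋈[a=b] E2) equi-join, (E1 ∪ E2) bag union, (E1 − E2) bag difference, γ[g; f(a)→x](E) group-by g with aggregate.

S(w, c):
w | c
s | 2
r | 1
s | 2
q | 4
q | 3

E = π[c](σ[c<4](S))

Per-node cardinality:
  S → 5
  σ[c<4](S) → 4
  π[c](σ[c<4](S)) → 4

|E| = 4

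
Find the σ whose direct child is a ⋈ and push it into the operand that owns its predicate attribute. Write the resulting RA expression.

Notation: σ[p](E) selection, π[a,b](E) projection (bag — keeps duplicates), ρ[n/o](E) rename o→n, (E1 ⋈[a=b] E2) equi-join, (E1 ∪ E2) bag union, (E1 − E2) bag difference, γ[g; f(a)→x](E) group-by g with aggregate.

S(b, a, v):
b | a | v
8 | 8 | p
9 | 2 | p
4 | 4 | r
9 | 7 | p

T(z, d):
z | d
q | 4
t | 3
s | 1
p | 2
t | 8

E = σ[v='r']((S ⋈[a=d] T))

σ filters on v, owned by the left side.
E' = (σ[v='r'](S) ⋈[a=d] T)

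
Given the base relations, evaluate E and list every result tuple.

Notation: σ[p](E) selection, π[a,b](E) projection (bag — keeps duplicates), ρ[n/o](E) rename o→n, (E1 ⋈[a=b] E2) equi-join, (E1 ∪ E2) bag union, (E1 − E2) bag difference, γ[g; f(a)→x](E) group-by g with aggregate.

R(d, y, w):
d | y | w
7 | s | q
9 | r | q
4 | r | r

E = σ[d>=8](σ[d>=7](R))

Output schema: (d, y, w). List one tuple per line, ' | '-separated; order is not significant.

Row counts bottom-up:
  R → 3
  σ[d>=7](R) → 2
  σ[d>=8](σ[d>=7](R)) → 1

== RESULT ==
d | y | w
9 | r | q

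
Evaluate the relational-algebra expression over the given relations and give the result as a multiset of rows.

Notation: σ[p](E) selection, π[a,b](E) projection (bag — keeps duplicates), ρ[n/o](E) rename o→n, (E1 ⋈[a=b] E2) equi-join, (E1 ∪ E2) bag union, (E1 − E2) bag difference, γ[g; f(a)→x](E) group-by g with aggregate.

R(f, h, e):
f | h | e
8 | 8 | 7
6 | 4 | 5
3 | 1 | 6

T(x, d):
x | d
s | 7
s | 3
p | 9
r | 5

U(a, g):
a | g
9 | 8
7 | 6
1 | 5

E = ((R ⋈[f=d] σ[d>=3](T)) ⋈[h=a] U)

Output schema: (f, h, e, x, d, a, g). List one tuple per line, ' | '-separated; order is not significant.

Row counts bottom-up:
  R → 3
  T → 4
  σ[d>=3](T) → 4
  (R ⋈[f=d] σ[d>=3](T)) → 1
  U → 3
  ((R ⋈[f=d] σ[d>=3](T)) ⋈[h=a] U) → 1

== RESULT ==
f | h | e | x | d | a | g
3 | 1 | 6 | s | 3 | 1 | 5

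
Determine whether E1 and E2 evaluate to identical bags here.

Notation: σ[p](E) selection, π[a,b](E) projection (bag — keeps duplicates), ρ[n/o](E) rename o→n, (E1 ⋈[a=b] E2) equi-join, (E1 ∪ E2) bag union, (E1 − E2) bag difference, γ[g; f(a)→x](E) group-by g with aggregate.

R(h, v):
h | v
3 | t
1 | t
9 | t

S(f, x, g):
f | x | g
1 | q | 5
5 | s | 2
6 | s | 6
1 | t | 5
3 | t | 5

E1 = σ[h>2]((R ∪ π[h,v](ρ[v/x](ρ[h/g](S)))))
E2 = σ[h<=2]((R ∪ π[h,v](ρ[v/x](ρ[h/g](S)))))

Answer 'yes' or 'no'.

E1 stepwise |·|:
  R → 3
  S → 5
  ρ[h/g](S) → 5
  ρ[v/x](ρ[h/g](S)) → 5
  π[h,v](ρ[v/x](ρ[h/g](S))) → 5
  (R ∪ π[h,v](ρ[v/x](ρ[h/g](S)))) → 8
  σ[h>2]((R ∪ π[h,v](ρ[v/x](ρ[h/g](S))))) → 6
E2 stepwise |·|:
  R → 3
  S → 5
  ρ[h/g](S) → 5
  ρ[v/x](ρ[h/g](S)) → 5
  π[h,v](ρ[v/x](ρ[h/g](S))) → 5
  (R ∪ π[h,v](ρ[v/x](ρ[h/g](S)))) → 8
  σ[h<=2]((R ∪ π[h,v](ρ[v/x](ρ[h/g](S))))) → 2

E1 result:
h | v
3 | t
5 | q
5 | t
5 | t
6 | s
9 | t
E2 result:
h | v
1 | t
2 | s
Witness: (3, 't') appears 1× in E1 but 0× in E2.

no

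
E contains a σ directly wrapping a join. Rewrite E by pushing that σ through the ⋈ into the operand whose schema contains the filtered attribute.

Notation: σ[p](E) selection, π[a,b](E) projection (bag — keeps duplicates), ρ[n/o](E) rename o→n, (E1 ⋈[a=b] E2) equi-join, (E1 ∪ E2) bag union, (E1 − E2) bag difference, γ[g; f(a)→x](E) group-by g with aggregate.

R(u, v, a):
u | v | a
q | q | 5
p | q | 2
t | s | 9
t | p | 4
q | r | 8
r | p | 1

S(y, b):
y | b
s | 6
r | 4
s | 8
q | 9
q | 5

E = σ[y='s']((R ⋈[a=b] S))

σ filters on y, owned by the right side.
E' = (R ⋈[a=b] σ[y='s'](S))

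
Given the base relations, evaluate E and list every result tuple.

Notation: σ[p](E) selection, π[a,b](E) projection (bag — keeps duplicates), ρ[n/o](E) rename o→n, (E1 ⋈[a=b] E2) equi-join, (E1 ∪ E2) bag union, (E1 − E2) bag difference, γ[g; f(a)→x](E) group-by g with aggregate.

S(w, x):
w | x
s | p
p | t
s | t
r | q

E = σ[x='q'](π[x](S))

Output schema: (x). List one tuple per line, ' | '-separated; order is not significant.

Per-node cardinality:
  S → 4
  π[x](S) → 4
  σ[x='q'](π[x](S)) → 1

== RESULT ==
x
q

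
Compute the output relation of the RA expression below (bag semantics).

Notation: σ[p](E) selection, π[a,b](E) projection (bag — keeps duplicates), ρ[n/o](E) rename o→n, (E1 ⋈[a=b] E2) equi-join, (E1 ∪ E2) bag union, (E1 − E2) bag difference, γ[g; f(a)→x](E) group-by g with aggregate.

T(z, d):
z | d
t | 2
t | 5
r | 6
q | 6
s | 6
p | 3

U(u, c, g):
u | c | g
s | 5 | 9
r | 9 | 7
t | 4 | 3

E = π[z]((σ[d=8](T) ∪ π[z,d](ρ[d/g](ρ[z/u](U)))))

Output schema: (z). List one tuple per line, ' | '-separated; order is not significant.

Stepwise |·|:
  T → 6
  σ[d=8](T) → 0
  U → 3
  ρ[z/u](U) → 3
  ρ[d/g](ρ[z/u](U)) → 3
  π[z,d](ρ[d/g](ρ[z/u](U))) → 3
  (σ[d=8](T) ∪ π[z,d](ρ[d/g](ρ[z/u](U)))) → 3
  π[z]((σ[d=8](T) ∪ π[z,d](ρ[d/g](ρ[z/u](U))))) → 3

== RESULT ==
z
r
s
t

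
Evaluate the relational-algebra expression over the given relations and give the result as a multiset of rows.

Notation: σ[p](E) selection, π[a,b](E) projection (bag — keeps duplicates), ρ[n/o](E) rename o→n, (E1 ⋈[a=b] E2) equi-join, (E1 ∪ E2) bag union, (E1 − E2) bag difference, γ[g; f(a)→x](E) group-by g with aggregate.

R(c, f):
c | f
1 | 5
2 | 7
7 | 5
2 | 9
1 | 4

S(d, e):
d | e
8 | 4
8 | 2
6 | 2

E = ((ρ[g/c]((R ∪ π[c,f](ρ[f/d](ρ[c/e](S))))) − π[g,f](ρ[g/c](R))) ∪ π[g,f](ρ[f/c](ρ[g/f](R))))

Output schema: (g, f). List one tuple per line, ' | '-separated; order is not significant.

Per-node cardinality:
  R → 5
  S → 3
  ρ[c/e](S) → 3
  ρ[f/d](ρ[c/e](S)) → 3
  π[c,f](ρ[f/d](ρ[c/e](S))) → 3
  (R ∪ π[c,f](ρ[f/d](ρ[c/e](S)))) → 8
  ρ[g/c]((R ∪ π[c,f](ρ[f/d](ρ[c/e](S))))) → 8
  R → 5
  ρ[g/c](R) → 5
  π[g,f](ρ[g/c](R)) → 5
  (ρ[g/c]((R ∪ π[c,f](ρ[f/d](ρ[c/e](S))))) − π[g,f](ρ[g/c](R))) → 3
  R → 5
  ρ[g/f](R) → 5
  ρ[f/c](ρ[g/f](R)) → 5
  π[g,f](ρ[f/c](ρ[g/f](R))) → 5
  ((ρ[g/c]((R ∪ π[c,f](ρ[f/d](ρ[c/e](S))))) − π[g,f](ρ[g/c](R))) ∪ π[g,f](ρ[f/c](ρ[g/f](R)))) → 8

== RESULT ==
g | f
2 | 6
2 | 8
4 | 1
4 | 8
5 | 1
5 | 7
7 | 2
9 | 2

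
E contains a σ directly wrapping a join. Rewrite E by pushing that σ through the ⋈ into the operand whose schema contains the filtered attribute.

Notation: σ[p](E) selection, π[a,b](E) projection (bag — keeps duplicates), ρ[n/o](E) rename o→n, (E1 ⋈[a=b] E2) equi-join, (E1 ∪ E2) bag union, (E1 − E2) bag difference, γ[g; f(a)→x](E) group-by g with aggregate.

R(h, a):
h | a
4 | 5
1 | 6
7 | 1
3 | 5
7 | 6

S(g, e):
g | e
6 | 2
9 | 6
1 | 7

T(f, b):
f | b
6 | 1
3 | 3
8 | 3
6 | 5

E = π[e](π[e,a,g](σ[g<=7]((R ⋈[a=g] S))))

σ filters on g, owned by the right side.
E' = π[e](π[e,a,g]((R ⋈[a=g] σ[g<=7](S))))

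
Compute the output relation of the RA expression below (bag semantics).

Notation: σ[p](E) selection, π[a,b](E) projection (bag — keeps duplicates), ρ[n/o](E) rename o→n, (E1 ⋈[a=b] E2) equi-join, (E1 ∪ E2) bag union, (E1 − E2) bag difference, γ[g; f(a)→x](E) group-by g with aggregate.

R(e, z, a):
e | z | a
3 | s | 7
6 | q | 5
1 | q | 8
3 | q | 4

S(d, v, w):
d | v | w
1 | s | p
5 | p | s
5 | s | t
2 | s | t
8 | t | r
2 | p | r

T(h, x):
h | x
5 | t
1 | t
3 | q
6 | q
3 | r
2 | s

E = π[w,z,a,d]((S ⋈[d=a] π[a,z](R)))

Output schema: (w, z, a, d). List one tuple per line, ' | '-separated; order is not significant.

Row counts bottom-up:
  S → 6
  R → 4
  π[a,z](R) → 4
  (S ⋈[d=a] π[a,z](R)) → 3
  π[w,z,a,d]((S ⋈[d=a] π[a,z](R))) → 3

== RESULT ==
w | z | a | d
r | q | 8 | 8
s | q | 5 | 5
t | q | 5 | 5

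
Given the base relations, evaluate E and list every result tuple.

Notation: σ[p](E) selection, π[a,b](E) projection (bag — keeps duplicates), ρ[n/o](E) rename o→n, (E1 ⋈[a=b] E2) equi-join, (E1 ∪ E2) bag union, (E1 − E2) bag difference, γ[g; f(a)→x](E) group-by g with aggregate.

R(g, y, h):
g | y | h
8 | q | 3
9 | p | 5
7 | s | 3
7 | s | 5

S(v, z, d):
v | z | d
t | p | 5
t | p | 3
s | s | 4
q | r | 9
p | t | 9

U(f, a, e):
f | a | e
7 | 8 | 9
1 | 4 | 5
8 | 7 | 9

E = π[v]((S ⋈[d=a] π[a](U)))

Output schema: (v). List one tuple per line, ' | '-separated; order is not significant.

Per-node cardinality:
  S → 5
  U → 3
  π[a](U) → 3
  (S ⋈[d=a] π[a](U)) → 1
  π[v]((S ⋈[d=a] π[a](U))) → 1

== RESULT ==
v
s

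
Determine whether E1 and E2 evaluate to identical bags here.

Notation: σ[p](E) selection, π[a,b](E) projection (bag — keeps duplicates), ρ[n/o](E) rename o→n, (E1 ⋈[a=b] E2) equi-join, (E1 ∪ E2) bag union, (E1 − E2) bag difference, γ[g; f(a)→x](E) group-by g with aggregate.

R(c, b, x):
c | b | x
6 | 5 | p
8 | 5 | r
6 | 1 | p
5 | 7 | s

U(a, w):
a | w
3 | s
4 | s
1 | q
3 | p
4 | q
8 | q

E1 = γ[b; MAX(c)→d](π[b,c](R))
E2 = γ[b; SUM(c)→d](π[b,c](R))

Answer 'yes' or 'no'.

E1 stepwise |·|:
  R → 4
  π[b,c](R) → 4
  γ[b; MAX(c)→d](π[b,c](R)) → 3
E2 stepwise |·|:
  R → 4
  π[b,c](R) → 4
  γ[b; SUM(c)→d](π[b,c](R)) → 3

E1 result:
b | d
1 | 6
5 | 8
7 | 5
E2 result:
b | d
1 | 6
5 | 14
7 | 5
Witness: (5, 8) appears 1× in E1 but 0× in E2.

no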